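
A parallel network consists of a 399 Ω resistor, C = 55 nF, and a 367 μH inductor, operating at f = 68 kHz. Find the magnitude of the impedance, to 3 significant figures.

57.8 Ω

ω = 2πf = 427300 rad/s
X_L = ωL = 157 Ω
X_C = 1/(ωC) = 42.6 Ω
Parallel: admittances add. Y = 1/R + 1/(jωL) + jωC
Y = (0.00251 + j0.0171) S
|Y| = 0.0173 S → |Z| = 1/|Y| = 57.8 Ω, ∠Z = −∠Y = -81.7°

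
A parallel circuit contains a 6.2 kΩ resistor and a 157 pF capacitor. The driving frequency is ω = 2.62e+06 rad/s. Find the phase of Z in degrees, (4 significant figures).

-68.59°

X_C = 1/(ωC) = 2431 Ω
Parallel: admittances add. Y = 1/R + jωC
Y = (0.0001613 + j0.0004113) S
|Y| = 0.0004418 S → |Z| = 1/|Y| = 2263 Ω, ∠Z = −∠Y = -68.59°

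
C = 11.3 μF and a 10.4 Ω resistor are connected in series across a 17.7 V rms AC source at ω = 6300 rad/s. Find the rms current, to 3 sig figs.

1.01 A

X_C = 1/(ωC) = 14.0 Ω
Z = 10.4 − j14.0 Ω
|Z| = √(10.4² + 14.0²) = 17.5 Ω
I = V/|Z| = 17.7/17.5 = 1.01 A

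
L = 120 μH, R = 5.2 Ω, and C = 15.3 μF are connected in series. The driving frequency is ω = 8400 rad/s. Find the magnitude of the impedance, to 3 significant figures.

8.54 Ω

X_L = ωL = 1.01 Ω
X_C = 1/(ωC) = 7.78 Ω
Net reactance X = X_L − X_C = -6.77 Ω
Z = 5.20 − j6.77 Ω
|Z| = √(5.20² + 6.77²) = 8.54 Ω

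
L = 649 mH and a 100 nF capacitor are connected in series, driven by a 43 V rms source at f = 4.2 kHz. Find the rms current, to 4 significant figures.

ω = 2πf = 26390 rad/s
X_L = ωL = 17130 Ω
X_C = 1/(ωC) = 378.9 Ω
Net reactance X = X_L − X_C = 16750 Ω
Z = j16750 Ω
|Z| = √(0² + 16750²) = 16750 Ω
I = V/|Z| = 43/16750 = 2.568 mA

2.568 mA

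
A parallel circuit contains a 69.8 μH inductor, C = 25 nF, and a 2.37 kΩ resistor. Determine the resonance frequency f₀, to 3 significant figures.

120 kHz

ω₀ = 1/√(LC) = 1/√(6.98e-05 × 2.5e-08) = 757000 rad/s
f₀ = ω₀/(2π) = 120 kHz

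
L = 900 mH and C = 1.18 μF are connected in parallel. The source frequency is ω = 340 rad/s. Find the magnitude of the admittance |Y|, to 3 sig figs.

2.87 mS

X_L = ωL = 306 Ω
X_C = 1/(ωC) = 2490 Ω
Parallel: admittances add. Y = 1/(jωL) + jωC
Y = (0 − j0.00287) S
|Y| = 0.00287 S → |Z| = 1/|Y| = 349 Ω, ∠Z = −∠Y = 90.0°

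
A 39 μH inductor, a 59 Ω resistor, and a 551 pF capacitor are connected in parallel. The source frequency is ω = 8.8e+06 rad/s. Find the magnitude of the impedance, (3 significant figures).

X_L = ωL = 343 Ω
X_C = 1/(ωC) = 206 Ω
Parallel: admittances add. Y = 1/R + 1/(jωL) + jωC
Y = (0.0169 + j0.00194) S
|Y| = 0.0171 S → |Z| = 1/|Y| = 58.6 Ω, ∠Z = −∠Y = -6.51°

58.6 Ω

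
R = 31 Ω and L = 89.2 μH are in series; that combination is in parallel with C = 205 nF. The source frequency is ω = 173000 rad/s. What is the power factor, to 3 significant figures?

X_L = ωL = 15.4 Ω
X_C = 1/(ωC) = 28.2 Ω
Branch 1 (R+jX_L): Z₁ = 31.0 + j15.4 Ω, |Z₁| = 34.6 Ω
Branch 2 (−jX_C): Z₂ = −j28.2 Ω
Parallel: Z = Z₁Z₂/(Z₁+Z₂), |Z| = 29.1 Ω, ∠Z = -41.2°
cos φ = cos(-41.2°) = 0.753

0.753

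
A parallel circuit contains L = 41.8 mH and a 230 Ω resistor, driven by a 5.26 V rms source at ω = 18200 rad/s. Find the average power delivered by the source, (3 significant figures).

X_L = ωL = 761 Ω
Parallel: admittances add. Y = 1/R + 1/(jωL)
Y = (0.00435 − j0.00131) S
|Y| = 0.00454 S → |Z| = 1/|Y| = 220 Ω, ∠Z = −∠Y = 16.8°
I = V/|Z| = 23.9 mA
P = VI cos φ = 5.26 × 0.0239 × cos(16.8°) = 120 mW

120 mW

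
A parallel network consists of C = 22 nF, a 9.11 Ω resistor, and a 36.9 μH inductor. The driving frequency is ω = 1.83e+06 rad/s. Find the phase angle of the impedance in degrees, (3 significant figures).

X_L = ωL = 67.5 Ω
X_C = 1/(ωC) = 24.8 Ω
Parallel: admittances add. Y = 1/R + 1/(jωL) + jωC
Y = (0.110 + j0.0255) S
|Y| = 0.113 S → |Z| = 1/|Y| = 8.87 Ω, ∠Z = −∠Y = -13.1°

-13.1°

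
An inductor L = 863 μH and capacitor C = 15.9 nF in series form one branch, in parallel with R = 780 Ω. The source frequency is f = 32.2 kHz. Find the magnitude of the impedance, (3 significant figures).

ω = 2πf = 202300 rad/s
X_L = ωL = 175 Ω
X_C = 1/(ωC) = 311 Ω
Branch 1: Z₁ = R = 780 Ω
Branch 2 (series LC): Z₂ = j(X_L − X_C) = −j136 Ω
Parallel: Z = Z₁Z₂/(Z₁+Z₂), |Z| = 134 Ω, ∠Z = -80.1°

134 Ω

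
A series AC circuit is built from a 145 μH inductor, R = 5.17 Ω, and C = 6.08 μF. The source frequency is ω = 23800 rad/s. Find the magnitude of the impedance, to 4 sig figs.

X_L = ωL = 3.451 Ω
X_C = 1/(ωC) = 6.911 Ω
Net reactance X = X_L − X_C = -3.460 Ω
Z = 5.170 − j3.460 Ω
|Z| = √(5.170² + 3.460²) = 6.221 Ω

6.221 Ω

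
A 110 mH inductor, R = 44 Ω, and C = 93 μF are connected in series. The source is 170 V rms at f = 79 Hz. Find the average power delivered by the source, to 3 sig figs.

ω = 2πf = 496.4 rad/s
X_L = ωL = 54.6 Ω
X_C = 1/(ωC) = 21.7 Ω
Net reactance X = X_L − X_C = 32.9 Ω
Z = 44.0 + j32.9 Ω
|Z| = √(44.0² + 32.9²) = 55.0 Ω
∠Z = arctan(32.9/44.0) = 36.8°
I = V/|Z| = 3.09 A
P = VI cos φ = 170 × 3.09 × cos(36.8°) = 421 W

421 W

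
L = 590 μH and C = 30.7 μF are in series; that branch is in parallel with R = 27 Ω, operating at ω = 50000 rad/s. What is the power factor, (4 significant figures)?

X_L = ωL = 29.50 Ω
X_C = 1/(ωC) = 0.6515 Ω
Branch 1: Z₁ = R = 27.00 Ω
Branch 2 (series LC): Z₂ = j(X_L − X_C) = j28.85 Ω
Parallel: Z = Z₁Z₂/(Z₁+Z₂), |Z| = 19.71 Ω, ∠Z = 43.10°
cos φ = cos(43.10°) = 0.7301

0.7301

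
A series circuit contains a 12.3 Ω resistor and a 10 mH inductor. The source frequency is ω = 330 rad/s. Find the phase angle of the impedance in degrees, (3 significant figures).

15.0°

X_L = ωL = 3.30 Ω
Z = 12.3 + j3.30 Ω
|Z| = √(12.3² + 3.30²) = 12.7 Ω
∠Z = arctan(3.30/12.3) = 15.0°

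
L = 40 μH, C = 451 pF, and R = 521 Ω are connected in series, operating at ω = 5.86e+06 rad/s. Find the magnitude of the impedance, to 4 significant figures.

X_L = ωL = 234.4 Ω
X_C = 1/(ωC) = 378.4 Ω
Net reactance X = X_L − X_C = -144.0 Ω
Z = 521.0 − j144.0 Ω
|Z| = √(521.0² + 144.0²) = 540.5 Ω

540.5 Ω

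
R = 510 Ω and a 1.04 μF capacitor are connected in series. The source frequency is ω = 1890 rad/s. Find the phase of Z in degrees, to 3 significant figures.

-44.9°

X_C = 1/(ωC) = 509 Ω
Z = 510 − j509 Ω
|Z| = √(510² + 509²) = 720 Ω
∠Z = arctan(-509/510) = -44.9°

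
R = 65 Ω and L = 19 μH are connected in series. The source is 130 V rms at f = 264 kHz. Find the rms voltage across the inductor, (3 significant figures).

ω = 2πf = 1.659e+06 rad/s
X_L = ωL = 31.5 Ω
Z = 65.0 + j31.5 Ω
|Z| = √(65.0² + 31.5²) = 72.2 Ω
I = V/|Z| = 1.80 A
V_L = I·|Z_L| = 1.80 × 31.5 = 56.7 V

56.7 V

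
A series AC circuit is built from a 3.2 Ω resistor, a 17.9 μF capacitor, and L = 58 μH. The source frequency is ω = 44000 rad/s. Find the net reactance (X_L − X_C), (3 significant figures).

1.28 Ω

X_L = ωL = 2.55 Ω
X_C = 1/(ωC) = 1.27 Ω
X = 2.55 − 1.27 = 1.28 Ω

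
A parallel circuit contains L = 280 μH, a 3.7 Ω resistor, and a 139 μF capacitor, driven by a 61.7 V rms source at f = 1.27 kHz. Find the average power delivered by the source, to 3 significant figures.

1.03 kW

ω = 2πf = 7980 rad/s
X_L = ωL = 2.23 Ω
X_C = 1/(ωC) = 0.902 Ω
Parallel: admittances add. Y = 1/R + 1/(jωL) + jωC
Y = (0.270 + j0.662) S
|Y| = 0.715 S → |Z| = 1/|Y| = 1.40 Ω, ∠Z = −∠Y = -67.8°
I = V/|Z| = 44.1 A
P = VI cos φ = 61.7 × 44.1 × cos(-67.8°) = 1.03 kW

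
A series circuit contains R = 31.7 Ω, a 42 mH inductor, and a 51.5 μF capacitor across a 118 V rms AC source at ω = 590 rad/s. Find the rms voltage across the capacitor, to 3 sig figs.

X_L = ωL = 24.8 Ω
X_C = 1/(ωC) = 32.9 Ω
Net reactance X = X_L − X_C = -8.13 Ω
Z = 31.7 − j8.13 Ω
|Z| = √(31.7² + 8.13²) = 32.7 Ω
I = V/|Z| = 3.61 A
V_C = I·|Z_C| = 3.61 × 32.9 = 119 V

119 V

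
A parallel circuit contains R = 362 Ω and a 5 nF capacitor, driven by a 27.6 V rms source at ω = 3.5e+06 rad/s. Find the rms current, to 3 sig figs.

X_C = 1/(ωC) = 57.1 Ω
Parallel: admittances add. Y = 1/R + jωC
Y = (0.00276 + j0.0175) S
|Y| = 0.0177 S → |Z| = 1/|Y| = 56.4 Ω, ∠Z = −∠Y = -81.0°
I = V/|Z| = 27.6/56.4 = 489 mA

489 mA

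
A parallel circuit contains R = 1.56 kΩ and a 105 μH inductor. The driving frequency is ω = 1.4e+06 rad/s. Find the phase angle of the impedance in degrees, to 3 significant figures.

84.6°

X_L = ωL = 147 Ω
Parallel: admittances add. Y = 1/R + 1/(jωL)
Y = (0.000641 − j0.00680) S
|Y| = 0.00683 S → |Z| = 1/|Y| = 146 Ω, ∠Z = −∠Y = 84.6°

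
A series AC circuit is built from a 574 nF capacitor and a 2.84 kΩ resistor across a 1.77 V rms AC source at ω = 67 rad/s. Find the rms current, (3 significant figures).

67.7 μA

X_C = 1/(ωC) = 26000 Ω
Z = 2840 − j26000 Ω
|Z| = √(2840² + 26000²) = 26200 Ω
I = V/|Z| = 1.77/26200 = 67.7 μA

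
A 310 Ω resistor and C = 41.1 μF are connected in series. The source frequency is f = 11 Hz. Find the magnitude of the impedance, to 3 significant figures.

ω = 2πf = 69.12 rad/s
X_C = 1/(ωC) = 352 Ω
Z = 310 − j352 Ω
|Z| = √(310² + 352²) = 469 Ω

469 Ω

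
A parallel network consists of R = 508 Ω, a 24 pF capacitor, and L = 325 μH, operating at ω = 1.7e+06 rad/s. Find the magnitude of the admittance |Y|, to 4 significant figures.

X_L = ωL = 552.5 Ω
X_C = 1/(ωC) = 24510 Ω
Parallel: admittances add. Y = 1/R + 1/(jωL) + jωC
Y = (0.001969 − j0.001769) S
|Y| = 0.002647 S → |Z| = 1/|Y| = 377.8 Ω, ∠Z = −∠Y = 41.95°

2.647 mS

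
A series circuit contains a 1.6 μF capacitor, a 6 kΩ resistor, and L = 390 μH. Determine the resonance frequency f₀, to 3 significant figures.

ω₀ = 1/√(LC) = 1/√(0.00039 × 1.6e-06) = 40030 rad/s
f₀ = ω₀/(2π) = 6.37 kHz

6.37 kHz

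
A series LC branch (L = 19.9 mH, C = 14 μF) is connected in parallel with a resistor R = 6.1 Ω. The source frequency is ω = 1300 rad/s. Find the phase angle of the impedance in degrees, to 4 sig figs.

X_L = ωL = 25.87 Ω
X_C = 1/(ωC) = 54.95 Ω
Branch 1: Z₁ = R = 6.100 Ω
Branch 2 (series LC): Z₂ = j(X_L − X_C) = −j29.08 Ω
Parallel: Z = Z₁Z₂/(Z₁+Z₂), |Z| = 5.970 Ω, ∠Z = -11.85°

-11.85°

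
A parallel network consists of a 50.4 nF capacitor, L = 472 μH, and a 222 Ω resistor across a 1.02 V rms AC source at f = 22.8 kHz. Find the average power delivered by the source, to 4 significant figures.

4.686 mW

ω = 2πf = 143300 rad/s
X_L = ωL = 67.62 Ω
X_C = 1/(ωC) = 138.5 Ω
Parallel: admittances add. Y = 1/R + 1/(jωL) + jωC
Y = (0.004505 − j0.007569) S
|Y| = 0.008808 S → |Z| = 1/|Y| = 113.5 Ω, ∠Z = −∠Y = 59.24°
I = V/|Z| = 8.984 mA
P = VI cos φ = 1.02 × 0.008984 × cos(59.24°) = 4.686 mW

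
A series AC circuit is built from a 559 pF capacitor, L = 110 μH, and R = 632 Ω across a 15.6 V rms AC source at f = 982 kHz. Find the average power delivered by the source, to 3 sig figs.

ω = 2πf = 6.17e+06 rad/s
X_L = ωL = 679 Ω
X_C = 1/(ωC) = 290 Ω
Net reactance X = X_L − X_C = 389 Ω
Z = 632 + j389 Ω
|Z| = √(632² + 389²) = 742 Ω
∠Z = arctan(389/632) = 31.6°
I = V/|Z| = 21.0 mA
P = VI cos φ = 15.6 × 0.0210 × cos(31.6°) = 279 mW

279 mW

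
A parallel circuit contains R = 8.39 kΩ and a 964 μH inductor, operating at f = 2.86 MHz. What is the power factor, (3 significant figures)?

0.900

ω = 2πf = 1.797e+07 rad/s
X_L = ωL = 17300 Ω
Parallel: admittances add. Y = 1/R + 1/(jωL)
Y = (0.000119 − j5.77e-05) S
|Y| = 0.000132 S → |Z| = 1/|Y| = 7550 Ω, ∠Z = −∠Y = 25.8°
cos φ = cos(25.8°) = 0.900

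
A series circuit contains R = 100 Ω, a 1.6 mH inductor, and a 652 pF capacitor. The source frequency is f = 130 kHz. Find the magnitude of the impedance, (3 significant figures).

580 Ω

ω = 2πf = 816800 rad/s
X_L = ωL = 1310 Ω
X_C = 1/(ωC) = 1880 Ω
Net reactance X = X_L − X_C = -571 Ω
Z = 100 − j571 Ω
|Z| = √(100² + 571²) = 580 Ω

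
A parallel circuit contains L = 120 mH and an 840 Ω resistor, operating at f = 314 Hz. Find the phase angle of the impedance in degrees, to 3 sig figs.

74.3°

ω = 2πf = 1973 rad/s
X_L = ωL = 237 Ω
Parallel: admittances add. Y = 1/R + 1/(jωL)
Y = (0.00119 − j0.00422) S
|Y| = 0.00439 S → |Z| = 1/|Y| = 228 Ω, ∠Z = −∠Y = 74.3°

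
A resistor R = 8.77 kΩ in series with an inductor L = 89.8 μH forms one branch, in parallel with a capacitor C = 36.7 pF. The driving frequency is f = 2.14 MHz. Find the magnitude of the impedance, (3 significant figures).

ω = 2πf = 1.345e+07 rad/s
X_L = ωL = 1210 Ω
X_C = 1/(ωC) = 2030 Ω
Branch 1 (R+jX_L): Z₁ = 8770 + j1210 Ω, |Z₁| = 8850 Ω
Branch 2 (−jX_C): Z₂ = −j2030 Ω
Parallel: Z = Z₁Z₂/(Z₁+Z₂), |Z| = 2040 Ω, ∠Z = -76.8°

2040 Ω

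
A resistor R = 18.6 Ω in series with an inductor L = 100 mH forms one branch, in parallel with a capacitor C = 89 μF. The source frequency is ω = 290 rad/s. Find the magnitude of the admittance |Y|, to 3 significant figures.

X_L = ωL = 29.0 Ω
X_C = 1/(ωC) = 38.7 Ω
Branch 1 (R+jX_L): Z₁ = 18.6 + j29.0 Ω, |Z₁| = 34.5 Ω
Branch 2 (−jX_C): Z₂ = −j38.7 Ω
Parallel: Z = Z₁Z₂/(Z₁+Z₂), |Z| = 63.6 Ω, ∠Z = -5.02°
|Y| = 1/|Z| = 15.7 mS

15.7 mS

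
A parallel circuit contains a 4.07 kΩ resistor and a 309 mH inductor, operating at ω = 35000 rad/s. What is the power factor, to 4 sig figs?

X_L = ωL = 10820 Ω
Parallel: admittances add. Y = 1/R + 1/(jωL)
Y = (0.0002457 − j9.246e-05) S
|Y| = 0.0002625 S → |Z| = 1/|Y| = 3809 Ω, ∠Z = −∠Y = 20.62°
cos φ = cos(20.62°) = 0.9359

0.9359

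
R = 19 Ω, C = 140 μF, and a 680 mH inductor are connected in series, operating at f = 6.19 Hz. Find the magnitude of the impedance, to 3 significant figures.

ω = 2πf = 38.89 rad/s
X_L = ωL = 26.4 Ω
X_C = 1/(ωC) = 184 Ω
Net reactance X = X_L − X_C = -157 Ω
Z = 19.0 − j157 Ω
|Z| = √(19.0² + 157²) = 158 Ω

158 Ω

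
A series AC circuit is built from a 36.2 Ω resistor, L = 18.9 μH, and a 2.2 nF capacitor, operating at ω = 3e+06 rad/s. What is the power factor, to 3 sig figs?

X_L = ωL = 56.7 Ω
X_C = 1/(ωC) = 152 Ω
Net reactance X = X_L − X_C = -94.8 Ω
Z = 36.2 − j94.8 Ω
|Z| = √(36.2² + 94.8²) = 101 Ω
∠Z = arctan(-94.8/36.2) = -69.1°
cos φ = cos(-69.1°) = 0.357

0.357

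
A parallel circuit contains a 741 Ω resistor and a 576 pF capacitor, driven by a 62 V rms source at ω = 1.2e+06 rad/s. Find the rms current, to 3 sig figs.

X_C = 1/(ωC) = 1450 Ω
Parallel: admittances add. Y = 1/R + jωC
Y = (0.00135 + j0.000691) S
|Y| = 0.00152 S → |Z| = 1/|Y| = 660 Ω, ∠Z = −∠Y = -27.1°
I = V/|Z| = 62/660 = 94.0 mA

94.0 mA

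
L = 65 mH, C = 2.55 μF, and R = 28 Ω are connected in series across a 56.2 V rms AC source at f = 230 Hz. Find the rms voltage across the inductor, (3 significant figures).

ω = 2πf = 1445 rad/s
X_L = ωL = 93.9 Ω
X_C = 1/(ωC) = 271 Ω
Net reactance X = X_L − X_C = -177 Ω
Z = 28.0 − j177 Ω
|Z| = √(28.0² + 177²) = 180 Ω
I = V/|Z| = 313 mA
V_L = I·|Z_L| = 0.313 × 93.9 = 29.4 V

29.4 V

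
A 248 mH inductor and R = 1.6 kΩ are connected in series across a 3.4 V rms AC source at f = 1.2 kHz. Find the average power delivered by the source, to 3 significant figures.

3.05 mW

ω = 2πf = 7540 rad/s
X_L = ωL = 1870 Ω
Z = 1600 + j1870 Ω
|Z| = √(1600² + 1870²) = 2460 Ω
∠Z = arctan(1870/1600) = 49.4°
I = V/|Z| = 1.38 mA
P = VI cos φ = 3.4 × 0.00138 × cos(49.4°) = 3.05 mW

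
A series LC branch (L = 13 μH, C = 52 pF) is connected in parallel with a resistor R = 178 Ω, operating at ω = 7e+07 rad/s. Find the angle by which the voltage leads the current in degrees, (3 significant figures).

X_L = ωL = 910 Ω
X_C = 1/(ωC) = 275 Ω
Branch 1: Z₁ = R = 178 Ω
Branch 2 (series LC): Z₂ = j(X_L − X_C) = j635 Ω
Parallel: Z = Z₁Z₂/(Z₁+Z₂), |Z| = 171 Ω, ∠Z = 15.7°

15.7°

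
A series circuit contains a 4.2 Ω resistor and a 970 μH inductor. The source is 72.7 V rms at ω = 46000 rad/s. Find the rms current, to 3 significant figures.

X_L = ωL = 44.6 Ω
Z = 4.20 + j44.6 Ω
|Z| = √(4.20² + 44.6²) = 44.8 Ω
I = V/|Z| = 72.7/44.8 = 1.62 A

1.62 A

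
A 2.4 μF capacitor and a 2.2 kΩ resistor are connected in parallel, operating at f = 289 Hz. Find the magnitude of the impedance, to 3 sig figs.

228 Ω

ω = 2πf = 1816 rad/s
X_C = 1/(ωC) = 229 Ω
Parallel: admittances add. Y = 1/R + jωC
Y = (0.000455 + j0.00436) S
|Y| = 0.00438 S → |Z| = 1/|Y| = 228 Ω, ∠Z = −∠Y = -84.0°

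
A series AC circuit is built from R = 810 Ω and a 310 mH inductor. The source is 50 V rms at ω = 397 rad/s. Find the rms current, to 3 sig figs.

61.0 mA

X_L = ωL = 123 Ω
Z = 810 + j123 Ω
|Z| = √(810² + 123²) = 819 Ω
I = V/|Z| = 50/819 = 61.0 mA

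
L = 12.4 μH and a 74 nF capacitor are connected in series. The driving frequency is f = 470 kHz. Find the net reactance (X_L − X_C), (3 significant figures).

32.0 Ω

ω = 2πf = 2.953e+06 rad/s
X_L = ωL = 36.6 Ω
X_C = 1/(ωC) = 4.58 Ω
X = 36.6 − 4.58 = 32.0 Ω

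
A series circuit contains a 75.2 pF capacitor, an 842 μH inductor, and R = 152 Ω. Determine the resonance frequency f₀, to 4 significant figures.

ω₀ = 1/√(LC) = 1/√(0.000842 × 7.52e-11) = 3.974e+06 rad/s
f₀ = ω₀/(2π) = 632.5 kHz

632.5 kHz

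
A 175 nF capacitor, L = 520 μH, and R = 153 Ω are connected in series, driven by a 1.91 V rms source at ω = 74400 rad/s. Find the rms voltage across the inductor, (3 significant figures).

0.469 V

X_L = ωL = 38.7 Ω
X_C = 1/(ωC) = 76.8 Ω
Net reactance X = X_L − X_C = -38.1 Ω
Z = 153 − j38.1 Ω
|Z| = √(153² + 38.1²) = 158 Ω
I = V/|Z| = 12.1 mA
V_L = I·|Z_L| = 0.0121 × 38.7 = 0.469 V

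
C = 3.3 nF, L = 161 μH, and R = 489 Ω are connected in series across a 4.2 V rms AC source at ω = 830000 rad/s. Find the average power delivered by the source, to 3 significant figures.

29.5 mW

X_L = ωL = 134 Ω
X_C = 1/(ωC) = 365 Ω
Net reactance X = X_L − X_C = -231 Ω
Z = 489 − j231 Ω
|Z| = √(489² + 231²) = 541 Ω
∠Z = arctan(-231/489) = -25.3°
I = V/|Z| = 7.76 mA
P = VI cos φ = 4.2 × 0.00776 × cos(-25.3°) = 29.5 mW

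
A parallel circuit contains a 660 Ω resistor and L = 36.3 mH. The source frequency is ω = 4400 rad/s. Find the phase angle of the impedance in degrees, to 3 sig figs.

X_L = ωL = 160 Ω
Parallel: admittances add. Y = 1/R + 1/(jωL)
Y = (0.00152 − j0.00626) S
|Y| = 0.00644 S → |Z| = 1/|Y| = 155 Ω, ∠Z = −∠Y = 76.4°

76.4°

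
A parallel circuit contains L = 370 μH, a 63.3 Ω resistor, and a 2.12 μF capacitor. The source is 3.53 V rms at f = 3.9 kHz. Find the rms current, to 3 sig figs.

213 mA

ω = 2πf = 24500 rad/s
X_L = ωL = 9.07 Ω
X_C = 1/(ωC) = 19.2 Ω
Parallel: admittances add. Y = 1/R + 1/(jωL) + jωC
Y = (0.0158 − j0.0583) S
|Y| = 0.0604 S → |Z| = 1/|Y| = 16.5 Ω, ∠Z = −∠Y = 74.8°
I = V/|Z| = 3.53/16.5 = 213 mA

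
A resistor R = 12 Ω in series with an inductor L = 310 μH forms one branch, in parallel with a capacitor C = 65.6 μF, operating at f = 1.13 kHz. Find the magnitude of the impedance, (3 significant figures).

ω = 2πf = 7100 rad/s
X_L = ωL = 2.20 Ω
X_C = 1/(ωC) = 2.15 Ω
Branch 1 (R+jX_L): Z₁ = 12.0 + j2.20 Ω, |Z₁| = 12.2 Ω
Branch 2 (−jX_C): Z₂ = −j2.15 Ω
Parallel: Z = Z₁Z₂/(Z₁+Z₂), |Z| = 2.18 Ω, ∠Z = -79.9°

2.18 Ω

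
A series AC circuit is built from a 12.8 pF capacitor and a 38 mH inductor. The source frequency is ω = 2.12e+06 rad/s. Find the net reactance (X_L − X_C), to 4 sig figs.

43710 Ω

X_L = ωL = 80560 Ω
X_C = 1/(ωC) = 36850 Ω
X = 80560 − 36850 = 43710 Ω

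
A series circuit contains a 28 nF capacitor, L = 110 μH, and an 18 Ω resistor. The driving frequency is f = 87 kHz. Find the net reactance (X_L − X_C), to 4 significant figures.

ω = 2πf = 546600 rad/s
X_L = ωL = 60.13 Ω
X_C = 1/(ωC) = 65.33 Ω
X = 60.13 − 65.33 = -5.204 Ω

-5.204 Ω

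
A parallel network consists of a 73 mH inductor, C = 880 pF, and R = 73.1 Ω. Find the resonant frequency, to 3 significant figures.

19.9 kHz

ω₀ = 1/√(LC) = 1/√(0.073 × 8.8e-10) = 124800 rad/s
f₀ = ω₀/(2π) = 19.9 kHz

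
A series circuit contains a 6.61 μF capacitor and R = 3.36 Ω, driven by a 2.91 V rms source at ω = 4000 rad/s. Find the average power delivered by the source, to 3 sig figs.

X_C = 1/(ωC) = 37.8 Ω
Z = 3.36 − j37.8 Ω
|Z| = √(3.36² + 37.8²) = 38.0 Ω
∠Z = arctan(-37.8/3.36) = -84.9°
I = V/|Z| = 76.6 mA
P = VI cos φ = 2.91 × 0.0766 × cos(-84.9°) = 19.7 mW

19.7 mW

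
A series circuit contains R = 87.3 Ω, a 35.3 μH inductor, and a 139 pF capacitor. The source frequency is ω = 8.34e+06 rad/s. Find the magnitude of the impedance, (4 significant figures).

X_L = ωL = 294.4 Ω
X_C = 1/(ωC) = 862.6 Ω
Net reactance X = X_L − X_C = -568.2 Ω
Z = 87.30 − j568.2 Ω
|Z| = √(87.30² + 568.2²) = 574.9 Ω

574.9 Ω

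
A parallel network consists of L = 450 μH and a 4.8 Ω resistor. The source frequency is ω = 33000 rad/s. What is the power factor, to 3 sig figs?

0.952

X_L = ωL = 14.8 Ω
Parallel: admittances add. Y = 1/R + 1/(jωL)
Y = (0.208 − j0.0673) S
|Y| = 0.219 S → |Z| = 1/|Y| = 4.57 Ω, ∠Z = −∠Y = 17.9°
cos φ = cos(17.9°) = 0.952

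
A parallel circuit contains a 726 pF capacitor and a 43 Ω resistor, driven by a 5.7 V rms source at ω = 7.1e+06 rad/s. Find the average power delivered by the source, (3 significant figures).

X_C = 1/(ωC) = 194 Ω
Parallel: admittances add. Y = 1/R + jωC
Y = (0.0233 + j0.00515) S
|Y| = 0.0238 S → |Z| = 1/|Y| = 42.0 Ω, ∠Z = −∠Y = -12.5°
I = V/|Z| = 136 mA
P = VI cos φ = 5.7 × 0.136 × cos(-12.5°) = 756 mW

756 mW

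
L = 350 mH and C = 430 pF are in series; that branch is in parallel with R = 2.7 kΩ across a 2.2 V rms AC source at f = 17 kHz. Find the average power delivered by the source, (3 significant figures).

ω = 2πf = 106800 rad/s
X_L = ωL = 37400 Ω
X_C = 1/(ωC) = 21800 Ω
Branch 1: Z₁ = R = 2700 Ω
Branch 2 (series LC): Z₂ = j(X_L − X_C) = j15600 Ω
Parallel: Z = Z₁Z₂/(Z₁+Z₂), |Z| = 2660 Ω, ∠Z = 9.81°
I = V/|Z| = 827 μA
P = VI cos φ = 2.2 × 0.000827 × cos(9.81°) = 1.79 mW

1.79 mW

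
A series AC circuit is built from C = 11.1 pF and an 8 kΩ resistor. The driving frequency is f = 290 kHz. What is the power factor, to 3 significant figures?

0.160

ω = 2πf = 1.822e+06 rad/s
X_C = 1/(ωC) = 49400 Ω
Z = 8000 − j49400 Ω
|Z| = √(8000² + 49400²) = 50100 Ω
∠Z = arctan(-49400/8000) = -80.8°
cos φ = cos(-80.8°) = 0.160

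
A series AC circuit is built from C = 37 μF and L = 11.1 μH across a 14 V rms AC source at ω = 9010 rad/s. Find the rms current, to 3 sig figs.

X_L = ωL = 0.100 Ω
X_C = 1/(ωC) = 3.00 Ω
Net reactance X = X_L − X_C = -2.90 Ω
Z = − j2.90 Ω
|Z| = √(0² + 2.90²) = 2.90 Ω
I = V/|Z| = 14/2.90 = 4.83 A

4.83 A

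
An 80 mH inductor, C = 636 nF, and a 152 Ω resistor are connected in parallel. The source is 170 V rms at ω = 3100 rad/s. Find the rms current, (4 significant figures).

X_L = ωL = 248.0 Ω
X_C = 1/(ωC) = 507.2 Ω
Parallel: admittances add. Y = 1/R + 1/(jωL) + jωC
Y = (0.006579 − j0.002061) S
|Y| = 0.006894 S → |Z| = 1/|Y| = 145.1 Ω, ∠Z = −∠Y = 17.39°
I = V/|Z| = 170/145.1 = 1.172 A

1.172 A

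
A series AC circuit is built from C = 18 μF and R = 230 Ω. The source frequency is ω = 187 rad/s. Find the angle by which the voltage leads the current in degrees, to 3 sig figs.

X_C = 1/(ωC) = 297 Ω
Z = 230 − j297 Ω
|Z| = √(230² + 297²) = 376 Ω
∠Z = arctan(-297/230) = -52.3°

-52.3°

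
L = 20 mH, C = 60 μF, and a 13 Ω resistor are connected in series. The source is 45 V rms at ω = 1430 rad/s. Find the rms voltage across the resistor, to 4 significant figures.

27.39 V

X_L = ωL = 28.60 Ω
X_C = 1/(ωC) = 11.66 Ω
Net reactance X = X_L − X_C = 16.94 Ω
Z = 13.00 + j16.94 Ω
|Z| = √(13.00² + 16.94²) = 21.36 Ω
I = V/|Z| = 2.107 A
V_R = I·|Z_R| = 2.107 × 13.00 = 27.39 V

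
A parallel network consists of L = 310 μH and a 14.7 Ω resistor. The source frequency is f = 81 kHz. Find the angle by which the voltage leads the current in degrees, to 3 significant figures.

5.32°

ω = 2πf = 508900 rad/s
X_L = ωL = 158 Ω
Parallel: admittances add. Y = 1/R + 1/(jωL)
Y = (0.0680 − j0.00634) S
|Y| = 0.0683 S → |Z| = 1/|Y| = 14.6 Ω, ∠Z = −∠Y = 5.32°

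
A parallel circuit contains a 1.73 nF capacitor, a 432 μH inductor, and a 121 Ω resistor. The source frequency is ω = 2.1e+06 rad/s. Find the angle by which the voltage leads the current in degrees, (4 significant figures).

X_L = ωL = 907.2 Ω
X_C = 1/(ωC) = 275.3 Ω
Parallel: admittances add. Y = 1/R + 1/(jωL) + jωC
Y = (0.008264 + j0.002531) S
|Y| = 0.008643 S → |Z| = 1/|Y| = 115.7 Ω, ∠Z = −∠Y = -17.03°

-17.03°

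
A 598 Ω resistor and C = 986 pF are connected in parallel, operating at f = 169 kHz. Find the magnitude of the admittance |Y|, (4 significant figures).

ω = 2πf = 1.062e+06 rad/s
X_C = 1/(ωC) = 955.1 Ω
Parallel: admittances add. Y = 1/R + jωC
Y = (0.001672 + j0.001047) S
|Y| = 0.001973 S → |Z| = 1/|Y| = 506.9 Ω, ∠Z = −∠Y = -32.05°

1.973 mS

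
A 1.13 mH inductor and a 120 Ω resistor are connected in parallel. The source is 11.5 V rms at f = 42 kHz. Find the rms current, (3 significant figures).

ω = 2πf = 263900 rad/s
X_L = ωL = 298 Ω
Parallel: admittances add. Y = 1/R + 1/(jωL)
Y = (0.00833 − j0.00335) S
|Y| = 0.00898 S → |Z| = 1/|Y| = 111 Ω, ∠Z = −∠Y = 21.9°
I = V/|Z| = 11.5/111 = 103 mA

103 mA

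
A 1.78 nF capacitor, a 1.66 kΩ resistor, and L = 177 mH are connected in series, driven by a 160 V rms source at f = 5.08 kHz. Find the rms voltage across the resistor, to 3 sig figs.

ω = 2πf = 31920 rad/s
X_L = ωL = 5650 Ω
X_C = 1/(ωC) = 17600 Ω
Net reactance X = X_L − X_C = -12000 Ω
Z = 1660 − j12000 Ω
|Z| = √(1660² + 12000²) = 12100 Ω
I = V/|Z| = 13.3 mA
V_R = I·|Z_R| = 0.0133 × 1660 = 22.0 V

22.0 V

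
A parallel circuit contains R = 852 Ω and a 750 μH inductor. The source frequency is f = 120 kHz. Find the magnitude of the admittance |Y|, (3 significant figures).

2.12 mS

ω = 2πf = 754000 rad/s
X_L = ωL = 565 Ω
Parallel: admittances add. Y = 1/R + 1/(jωL)
Y = (0.00117 − j0.00177) S
|Y| = 0.00212 S → |Z| = 1/|Y| = 471 Ω, ∠Z = −∠Y = 56.4°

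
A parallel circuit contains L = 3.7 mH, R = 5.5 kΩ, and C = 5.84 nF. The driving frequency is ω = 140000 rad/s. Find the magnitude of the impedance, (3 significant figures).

887 Ω

X_L = ωL = 518 Ω
X_C = 1/(ωC) = 1220 Ω
Parallel: admittances add. Y = 1/R + 1/(jωL) + jωC
Y = (0.000182 − j0.00111) S
|Y| = 0.00113 S → |Z| = 1/|Y| = 887 Ω, ∠Z = −∠Y = 80.7°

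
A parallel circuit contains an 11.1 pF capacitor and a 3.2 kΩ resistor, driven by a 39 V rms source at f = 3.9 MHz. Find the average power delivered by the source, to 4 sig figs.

ω = 2πf = 2.45e+07 rad/s
X_C = 1/(ωC) = 3676 Ω
Parallel: admittances add. Y = 1/R + jωC
Y = (0.0003125 + j0.0002720) S
|Y| = 0.0004143 S → |Z| = 1/|Y| = 2414 Ω, ∠Z = −∠Y = -41.04°
I = V/|Z| = 16.16 mA
P = VI cos φ = 39 × 0.01616 × cos(-41.04°) = 475.3 mW

475.3 mW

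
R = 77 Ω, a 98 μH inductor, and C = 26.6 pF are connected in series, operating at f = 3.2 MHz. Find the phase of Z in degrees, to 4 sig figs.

52.58°

ω = 2πf = 2.011e+07 rad/s
X_L = ωL = 1970 Ω
X_C = 1/(ωC) = 1870 Ω
Net reactance X = X_L − X_C = 100.6 Ω
Z = 77.00 + j100.6 Ω
|Z| = √(77.00² + 100.6²) = 126.7 Ω
∠Z = arctan(100.6/77.00) = 52.58°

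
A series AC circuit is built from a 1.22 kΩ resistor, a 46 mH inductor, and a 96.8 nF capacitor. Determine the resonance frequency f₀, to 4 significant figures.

2.385 kHz

ω₀ = 1/√(LC) = 1/√(0.046 × 9.68e-08) = 14990 rad/s
f₀ = ω₀/(2π) = 2.385 kHz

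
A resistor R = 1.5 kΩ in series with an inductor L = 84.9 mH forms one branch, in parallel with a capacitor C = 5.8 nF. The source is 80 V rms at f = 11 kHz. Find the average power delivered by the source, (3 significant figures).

262 mW

ω = 2πf = 69120 rad/s
X_L = ωL = 5870 Ω
X_C = 1/(ωC) = 2490 Ω
Branch 1 (R+jX_L): Z₁ = 1500 + j5870 Ω, |Z₁| = 6060 Ω
Branch 2 (−jX_C): Z₂ = −j2490 Ω
Parallel: Z = Z₁Z₂/(Z₁+Z₂), |Z| = 4090 Ω, ∠Z = -80.4°
I = V/|Z| = 19.5 mA
P = VI cos φ = 80 × 0.0195 × cos(-80.4°) = 262 mW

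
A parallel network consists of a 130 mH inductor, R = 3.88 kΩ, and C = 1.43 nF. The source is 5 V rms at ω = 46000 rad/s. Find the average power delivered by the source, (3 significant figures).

X_L = ωL = 5980 Ω
X_C = 1/(ωC) = 15200 Ω
Parallel: admittances add. Y = 1/R + 1/(jωL) + jωC
Y = (0.000258 − j0.000101) S
|Y| = 0.000277 S → |Z| = 1/|Y| = 3610 Ω, ∠Z = −∠Y = 21.5°
I = V/|Z| = 1.38 mA
P = VI cos φ = 5 × 0.00138 × cos(21.5°) = 6.44 mW

6.44 mW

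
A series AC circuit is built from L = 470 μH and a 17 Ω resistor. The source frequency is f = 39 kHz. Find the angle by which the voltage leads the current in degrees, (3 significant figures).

ω = 2πf = 245000 rad/s
X_L = ωL = 115 Ω
Z = 17.0 + j115 Ω
|Z| = √(17.0² + 115²) = 116 Ω
∠Z = arctan(115/17.0) = 81.6°

81.6°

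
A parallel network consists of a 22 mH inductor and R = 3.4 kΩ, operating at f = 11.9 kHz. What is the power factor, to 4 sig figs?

ω = 2πf = 74770 rad/s
X_L = ωL = 1645 Ω
Parallel: admittances add. Y = 1/R + 1/(jωL)
Y = (0.0002941 − j0.0006079) S
|Y| = 0.0006753 S → |Z| = 1/|Y| = 1481 Ω, ∠Z = −∠Y = 64.18°
cos φ = cos(64.18°) = 0.4355

0.4355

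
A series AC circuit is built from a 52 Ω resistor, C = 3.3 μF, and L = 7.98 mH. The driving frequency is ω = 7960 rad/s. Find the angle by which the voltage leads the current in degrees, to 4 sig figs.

X_L = ωL = 63.52 Ω
X_C = 1/(ωC) = 38.07 Ω
Net reactance X = X_L − X_C = 25.45 Ω
Z = 52.00 + j25.45 Ω
|Z| = √(52.00² + 25.45²) = 57.89 Ω
∠Z = arctan(25.45/52.00) = 26.08°

26.08°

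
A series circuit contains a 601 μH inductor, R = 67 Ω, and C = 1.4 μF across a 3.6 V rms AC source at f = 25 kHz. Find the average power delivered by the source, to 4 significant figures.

69.12 mW

ω = 2πf = 157100 rad/s
X_L = ωL = 94.40 Ω
X_C = 1/(ωC) = 4.547 Ω
Net reactance X = X_L − X_C = 89.86 Ω
Z = 67.00 + j89.86 Ω
|Z| = √(67.00² + 89.86²) = 112.1 Ω
∠Z = arctan(89.86/67.00) = 53.29°
I = V/|Z| = 32.12 mA
P = VI cos φ = 3.6 × 0.03212 × cos(53.29°) = 69.12 mW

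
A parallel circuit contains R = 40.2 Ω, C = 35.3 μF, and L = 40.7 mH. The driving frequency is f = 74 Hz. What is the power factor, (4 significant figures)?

0.5639

ω = 2πf = 465.0 rad/s
X_L = ωL = 18.92 Ω
X_C = 1/(ωC) = 60.93 Ω
Parallel: admittances add. Y = 1/R + 1/(jωL) + jωC
Y = (0.02488 − j0.03643) S
|Y| = 0.04411 S → |Z| = 1/|Y| = 22.67 Ω, ∠Z = −∠Y = 55.67°
cos φ = cos(55.67°) = 0.5639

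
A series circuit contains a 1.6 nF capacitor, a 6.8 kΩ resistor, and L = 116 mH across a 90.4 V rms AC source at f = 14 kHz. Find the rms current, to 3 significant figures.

12.1 mA

ω = 2πf = 87960 rad/s
X_L = ωL = 10200 Ω
X_C = 1/(ωC) = 7110 Ω
Net reactance X = X_L − X_C = 3100 Ω
Z = 6800 + j3100 Ω
|Z| = √(6800² + 3100²) = 7470 Ω
I = V/|Z| = 90.4/7470 = 12.1 mA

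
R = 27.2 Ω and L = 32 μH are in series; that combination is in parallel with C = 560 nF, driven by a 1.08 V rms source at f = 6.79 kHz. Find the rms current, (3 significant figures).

46.2 mA

ω = 2πf = 42660 rad/s
X_L = ωL = 1.37 Ω
X_C = 1/(ωC) = 41.9 Ω
Branch 1 (R+jX_L): Z₁ = 27.2 + j1.37 Ω, |Z₁| = 27.2 Ω
Branch 2 (−jX_C): Z₂ = −j41.9 Ω
Parallel: Z = Z₁Z₂/(Z₁+Z₂), |Z| = 23.4 Ω, ∠Z = -31.0°
I = V/|Z| = 1.08/23.4 = 46.2 mA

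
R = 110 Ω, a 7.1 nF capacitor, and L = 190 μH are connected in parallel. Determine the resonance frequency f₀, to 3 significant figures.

ω₀ = 1/√(LC) = 1/√(0.00019 × 7.1e-09) = 861000 rad/s
f₀ = ω₀/(2π) = 137 kHz

137 kHz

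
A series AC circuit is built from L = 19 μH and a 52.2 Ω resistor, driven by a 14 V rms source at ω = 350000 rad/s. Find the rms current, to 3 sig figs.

266 mA

X_L = ωL = 6.65 Ω
Z = 52.2 + j6.65 Ω
|Z| = √(52.2² + 6.65²) = 52.6 Ω
I = V/|Z| = 14/52.6 = 266 mA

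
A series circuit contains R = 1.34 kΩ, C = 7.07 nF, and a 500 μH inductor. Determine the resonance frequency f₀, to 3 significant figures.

ω₀ = 1/√(LC) = 1/√(0.0005 × 7.07e-09) = 531900 rad/s
f₀ = ω₀/(2π) = 84.6 kHz

84.6 kHz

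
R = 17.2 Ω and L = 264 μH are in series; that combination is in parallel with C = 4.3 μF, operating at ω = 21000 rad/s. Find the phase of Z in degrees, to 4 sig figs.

X_L = ωL = 5.544 Ω
X_C = 1/(ωC) = 11.07 Ω
Branch 1 (R+jX_L): Z₁ = 17.20 + j5.544 Ω, |Z₁| = 18.07 Ω
Branch 2 (−jX_C): Z₂ = −j11.07 Ω
Parallel: Z = Z₁Z₂/(Z₁+Z₂), |Z| = 11.08 Ω, ∠Z = -54.31°

-54.31°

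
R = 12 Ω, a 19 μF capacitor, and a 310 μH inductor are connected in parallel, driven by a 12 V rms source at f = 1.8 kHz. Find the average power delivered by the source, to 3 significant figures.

ω = 2πf = 11310 rad/s
X_L = ωL = 3.51 Ω
X_C = 1/(ωC) = 4.65 Ω
Parallel: admittances add. Y = 1/R + 1/(jωL) + jωC
Y = (0.0833 − j0.0703) S
|Y| = 0.109 S → |Z| = 1/|Y| = 9.17 Ω, ∠Z = −∠Y = 40.2°
I = V/|Z| = 1.31 A
P = VI cos φ = 12 × 1.31 × cos(40.2°) = 12.0 W

12.0 W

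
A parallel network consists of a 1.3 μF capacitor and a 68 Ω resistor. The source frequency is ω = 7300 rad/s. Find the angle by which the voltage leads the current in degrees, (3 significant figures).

X_C = 1/(ωC) = 105 Ω
Parallel: admittances add. Y = 1/R + jωC
Y = (0.0147 + j0.00949) S
|Y| = 0.0175 S → |Z| = 1/|Y| = 57.1 Ω, ∠Z = −∠Y = -32.8°

-32.8°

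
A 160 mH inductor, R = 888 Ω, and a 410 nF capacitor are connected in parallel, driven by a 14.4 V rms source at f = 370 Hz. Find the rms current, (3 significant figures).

ω = 2πf = 2325 rad/s
X_L = ωL = 372 Ω
X_C = 1/(ωC) = 1050 Ω
Parallel: admittances add. Y = 1/R + 1/(jωL) + jωC
Y = (0.00113 − j0.00174) S
|Y| = 0.00207 S → |Z| = 1/|Y| = 483 Ω, ∠Z = −∠Y = 57.0°
I = V/|Z| = 14.4/483 = 29.8 mA

29.8 mA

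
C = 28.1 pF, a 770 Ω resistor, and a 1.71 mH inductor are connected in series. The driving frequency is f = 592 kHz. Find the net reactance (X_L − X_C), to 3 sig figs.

-3210 Ω

ω = 2πf = 3.72e+06 rad/s
X_L = ωL = 6360 Ω
X_C = 1/(ωC) = 9570 Ω
X = 6360 − 9570 = -3210 Ω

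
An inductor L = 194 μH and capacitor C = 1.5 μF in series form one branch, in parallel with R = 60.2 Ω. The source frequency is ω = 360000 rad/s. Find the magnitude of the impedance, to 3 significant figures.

X_L = ωL = 69.8 Ω
X_C = 1/(ωC) = 1.85 Ω
Branch 1: Z₁ = R = 60.2 Ω
Branch 2 (series LC): Z₂ = j(X_L − X_C) = j68.0 Ω
Parallel: Z = Z₁Z₂/(Z₁+Z₂), |Z| = 45.1 Ω, ∠Z = 41.5°

45.1 Ω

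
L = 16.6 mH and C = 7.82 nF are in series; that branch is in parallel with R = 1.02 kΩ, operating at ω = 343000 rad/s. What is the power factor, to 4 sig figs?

0.9821

X_L = ωL = 5694 Ω
X_C = 1/(ωC) = 372.8 Ω
Branch 1: Z₁ = R = 1020 Ω
Branch 2 (series LC): Z₂ = j(X_L − X_C) = j5321 Ω
Parallel: Z = Z₁Z₂/(Z₁+Z₂), |Z| = 1002 Ω, ∠Z = 10.85°
cos φ = cos(10.85°) = 0.9821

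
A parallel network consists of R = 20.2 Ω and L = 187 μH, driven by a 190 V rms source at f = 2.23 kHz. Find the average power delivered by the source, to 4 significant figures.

1.787 kW

ω = 2πf = 14010 rad/s
X_L = ωL = 2.620 Ω
Parallel: admittances add. Y = 1/R + 1/(jωL)
Y = (0.04950 − j0.3817) S
|Y| = 0.3849 S → |Z| = 1/|Y| = 2.598 Ω, ∠Z = −∠Y = 82.61°
I = V/|Z| = 73.12 A
P = VI cos φ = 190 × 73.12 × cos(82.61°) = 1.787 kW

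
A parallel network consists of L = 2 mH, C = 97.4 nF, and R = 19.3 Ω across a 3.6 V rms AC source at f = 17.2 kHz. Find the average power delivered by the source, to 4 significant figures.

ω = 2πf = 108100 rad/s
X_L = ωL = 216.1 Ω
X_C = 1/(ωC) = 95.00 Ω
Parallel: admittances add. Y = 1/R + 1/(jωL) + jωC
Y = (0.05181 + j0.005899) S
|Y| = 0.05215 S → |Z| = 1/|Y| = 19.18 Ω, ∠Z = −∠Y = -6.496°
I = V/|Z| = 187.7 mA
P = VI cos φ = 3.6 × 0.1877 × cos(-6.496°) = 671.5 mW

671.5 mW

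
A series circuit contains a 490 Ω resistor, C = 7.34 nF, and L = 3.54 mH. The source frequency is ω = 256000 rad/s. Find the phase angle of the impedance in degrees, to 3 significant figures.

37.4°

X_L = ωL = 906 Ω
X_C = 1/(ωC) = 532 Ω
Net reactance X = X_L − X_C = 374 Ω
Z = 490 + j374 Ω
|Z| = √(490² + 374²) = 616 Ω
∠Z = arctan(374/490) = 37.4°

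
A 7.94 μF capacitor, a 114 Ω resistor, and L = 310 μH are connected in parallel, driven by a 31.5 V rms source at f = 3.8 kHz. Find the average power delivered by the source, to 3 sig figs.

ω = 2πf = 23880 rad/s
X_L = ωL = 7.40 Ω
X_C = 1/(ωC) = 5.27 Ω
Parallel: admittances add. Y = 1/R + 1/(jωL) + jωC
Y = (0.00877 + j0.0545) S
|Y| = 0.0552 S → |Z| = 1/|Y| = 18.1 Ω, ∠Z = −∠Y = -80.9°
I = V/|Z| = 1.74 A
P = VI cos φ = 31.5 × 1.74 × cos(-80.9°) = 8.70 W

8.70 W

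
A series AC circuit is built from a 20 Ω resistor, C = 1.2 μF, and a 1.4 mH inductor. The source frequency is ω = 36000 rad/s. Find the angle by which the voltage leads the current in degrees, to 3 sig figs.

X_L = ωL = 50.4 Ω
X_C = 1/(ωC) = 23.1 Ω
Net reactance X = X_L − X_C = 27.3 Ω
Z = 20.0 + j27.3 Ω
|Z| = √(20.0² + 27.3²) = 33.8 Ω
∠Z = arctan(27.3/20.0) = 53.7°

53.7°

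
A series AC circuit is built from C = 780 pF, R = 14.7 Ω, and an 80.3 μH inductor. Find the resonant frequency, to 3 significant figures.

636 kHz

ω₀ = 1/√(LC) = 1/√(8.03e-05 × 7.8e-10) = 3.996e+06 rad/s
f₀ = ω₀/(2π) = 636 kHz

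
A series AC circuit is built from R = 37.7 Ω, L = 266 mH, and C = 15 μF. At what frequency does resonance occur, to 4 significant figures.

79.68 Hz

ω₀ = 1/√(LC) = 1/√(0.266 × 1.5e-05) = 500.6 rad/s
f₀ = ω₀/(2π) = 79.68 Hz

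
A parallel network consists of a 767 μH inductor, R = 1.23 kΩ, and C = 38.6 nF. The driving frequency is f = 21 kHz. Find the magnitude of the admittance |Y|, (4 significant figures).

4.856 mS

ω = 2πf = 131900 rad/s
X_L = ωL = 101.2 Ω
X_C = 1/(ωC) = 196.3 Ω
Parallel: admittances add. Y = 1/R + 1/(jωL) + jωC
Y = (0.0008130 − j0.004788) S
|Y| = 0.004856 S → |Z| = 1/|Y| = 205.9 Ω, ∠Z = −∠Y = 80.36°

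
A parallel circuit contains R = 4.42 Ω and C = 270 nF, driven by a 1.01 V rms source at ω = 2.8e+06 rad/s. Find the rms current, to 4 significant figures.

X_C = 1/(ωC) = 1.323 Ω
Parallel: admittances add. Y = 1/R + jωC
Y = (0.2262 + j0.7560) S
|Y| = 0.7891 S → |Z| = 1/|Y| = 1.267 Ω, ∠Z = −∠Y = -73.34°
I = V/|Z| = 1.01/1.267 = 797.0 mA

797.0 mA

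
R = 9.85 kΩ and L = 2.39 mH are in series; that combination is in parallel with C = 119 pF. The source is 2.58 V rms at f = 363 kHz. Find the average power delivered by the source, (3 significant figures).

517 μW

ω = 2πf = 2.281e+06 rad/s
X_L = ωL = 5450 Ω
X_C = 1/(ωC) = 3680 Ω
Branch 1 (R+jX_L): Z₁ = 9850 + j5450 Ω, |Z₁| = 11300 Ω
Branch 2 (−jX_C): Z₂ = −j3680 Ω
Parallel: Z = Z₁Z₂/(Z₁+Z₂), |Z| = 4140 Ω, ∠Z = -71.2°
I = V/|Z| = 622 μA
P = VI cos φ = 2.58 × 0.000622 × cos(-71.2°) = 517 μW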